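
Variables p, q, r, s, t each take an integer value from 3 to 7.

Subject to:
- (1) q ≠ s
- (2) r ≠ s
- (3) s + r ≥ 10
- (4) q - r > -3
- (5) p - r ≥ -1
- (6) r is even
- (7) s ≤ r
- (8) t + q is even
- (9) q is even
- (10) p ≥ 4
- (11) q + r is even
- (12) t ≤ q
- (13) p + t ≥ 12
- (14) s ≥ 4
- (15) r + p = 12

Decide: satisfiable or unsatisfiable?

Take p = 6, q = 6, r = 6, s = 5, t = 6. Then constraint 3: s + r = 11; constraint 4: q - r = 0; constraint 5: p - r = 0, and every other listed constraint is also met.

Satisfiable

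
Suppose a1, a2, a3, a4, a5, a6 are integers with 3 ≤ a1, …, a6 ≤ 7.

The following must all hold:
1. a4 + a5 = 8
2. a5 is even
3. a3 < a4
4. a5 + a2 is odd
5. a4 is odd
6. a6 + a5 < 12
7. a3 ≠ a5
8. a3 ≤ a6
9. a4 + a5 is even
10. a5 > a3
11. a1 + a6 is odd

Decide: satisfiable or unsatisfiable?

Constraint 5 makes a4 odd and constraint 2 makes a5 even, so a4 + a5 must be odd. Constraint 9 says a4 + a5 is even — contradiction.

Unsatisfiable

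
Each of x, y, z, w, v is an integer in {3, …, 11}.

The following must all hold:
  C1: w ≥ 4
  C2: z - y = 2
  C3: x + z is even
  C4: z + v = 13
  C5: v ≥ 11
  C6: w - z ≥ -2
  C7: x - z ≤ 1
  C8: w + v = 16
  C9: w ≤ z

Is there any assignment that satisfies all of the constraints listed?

From constraints 1 and 9: z ≥ w ≥ 4. From constraint 5: v ≥ 11. Hence z + v ≥ 15. But constraint 4 requires z + v = 13, and 13 < 15. Contradiction.

Unsatisfiable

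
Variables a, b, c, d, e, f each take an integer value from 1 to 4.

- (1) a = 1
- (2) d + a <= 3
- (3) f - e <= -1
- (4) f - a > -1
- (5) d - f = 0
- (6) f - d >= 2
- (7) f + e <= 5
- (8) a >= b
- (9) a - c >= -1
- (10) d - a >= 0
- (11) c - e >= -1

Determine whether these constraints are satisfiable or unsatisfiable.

Unsatisfiable

Constraints 3, 6, 9, 10, and 11 give f − d ≥ 2, d − a ≥ 0, a − c ≥ -1, c − e ≥ -1, e − f ≥ 1.
Adding all 5 inequalities: the left sides telescope to 0, and the right sides sum to 2 + 0 + (-1) + (-1) + 1 = 1. So 0 ≥ 1, which is false.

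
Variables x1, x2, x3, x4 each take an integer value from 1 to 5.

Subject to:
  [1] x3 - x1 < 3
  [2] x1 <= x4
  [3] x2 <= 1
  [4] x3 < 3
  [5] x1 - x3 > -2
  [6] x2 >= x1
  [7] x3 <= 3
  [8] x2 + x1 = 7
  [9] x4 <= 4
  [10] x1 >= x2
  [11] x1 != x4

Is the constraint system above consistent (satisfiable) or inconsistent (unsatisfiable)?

Unsatisfiable

From constraint 3: x2 ≤ 1. From constraints 2 and 9: x1 ≤ x4 ≤ 4. Hence x2 + x1 ≤ 5. But constraint 8 requires x2 + x1 = 7, and 7 > 5. Contradiction.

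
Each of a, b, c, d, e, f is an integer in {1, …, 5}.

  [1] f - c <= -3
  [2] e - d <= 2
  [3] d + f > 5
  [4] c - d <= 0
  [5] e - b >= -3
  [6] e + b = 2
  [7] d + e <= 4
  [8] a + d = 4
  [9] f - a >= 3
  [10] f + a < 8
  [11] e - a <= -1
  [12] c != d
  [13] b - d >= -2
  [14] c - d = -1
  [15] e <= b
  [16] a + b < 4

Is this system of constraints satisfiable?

Constraints 1, 4, 5, 9, 11, and 13 give f − a ≥ 3, a − e ≥ 1, e − b ≥ -3, b − d ≥ -2, d − c ≥ 0, c − f ≥ 3.
Adding all 6 inequalities: the left sides telescope to 0, and the right sides sum to 3 + 1 + (-3) + (-2) + 0 + 3 = 2. So 0 ≥ 2, which is false.

Unsatisfiable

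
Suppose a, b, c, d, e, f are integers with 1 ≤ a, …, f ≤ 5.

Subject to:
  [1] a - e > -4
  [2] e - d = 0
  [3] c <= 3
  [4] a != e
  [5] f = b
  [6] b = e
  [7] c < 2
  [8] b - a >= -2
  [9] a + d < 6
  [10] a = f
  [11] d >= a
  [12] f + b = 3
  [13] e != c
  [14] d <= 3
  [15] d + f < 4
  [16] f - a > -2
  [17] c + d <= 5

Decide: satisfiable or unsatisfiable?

From constraints 5, 6, and 10, a = f = b = e, so a = e. But constraint 4 says a ≠ e. Contradiction.

Unsatisfiable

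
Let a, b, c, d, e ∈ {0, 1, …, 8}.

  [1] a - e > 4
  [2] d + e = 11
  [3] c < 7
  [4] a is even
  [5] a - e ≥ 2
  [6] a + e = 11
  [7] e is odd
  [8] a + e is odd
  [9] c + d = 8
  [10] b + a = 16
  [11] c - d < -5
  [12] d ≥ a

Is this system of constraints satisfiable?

Satisfiable

Try a = 8, b = 8, c = 0, d = 8, e = 3.
Check constraint 1: a - e = 5; constraint 2: d + e = 11; constraint 5: a - e = 5. The remaining constraints are straightforward to verify.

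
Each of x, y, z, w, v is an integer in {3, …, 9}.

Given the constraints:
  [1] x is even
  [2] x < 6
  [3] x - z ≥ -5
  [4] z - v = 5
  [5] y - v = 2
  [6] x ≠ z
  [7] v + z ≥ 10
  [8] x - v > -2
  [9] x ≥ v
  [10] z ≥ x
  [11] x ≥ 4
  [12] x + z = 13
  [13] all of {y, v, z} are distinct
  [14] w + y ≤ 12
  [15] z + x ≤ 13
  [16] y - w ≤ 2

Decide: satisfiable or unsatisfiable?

Setting (x, y, z, w, v) = (4, 6, 9, 4, 4) satisfies everything: constraint 3: x - z = -5; constraint 4: z - v = 5, and the others follow.

Satisfiable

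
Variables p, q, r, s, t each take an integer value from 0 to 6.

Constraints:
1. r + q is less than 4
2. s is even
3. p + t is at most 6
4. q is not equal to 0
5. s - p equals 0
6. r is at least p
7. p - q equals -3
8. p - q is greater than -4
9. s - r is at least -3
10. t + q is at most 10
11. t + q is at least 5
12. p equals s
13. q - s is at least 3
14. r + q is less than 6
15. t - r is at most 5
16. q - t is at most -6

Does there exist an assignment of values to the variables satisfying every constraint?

Constraints 9, 13, 15, and 16 give q − s ≥ 3, s − r ≥ -3, r − t ≥ -5, t − q ≥ 6.
Adding all 4 inequalities: the left sides telescope to 0, and the right sides sum to 3 + (-3) + (-5) + 6 = 1. So 0 ≥ 1, which is false.

Unsatisfiable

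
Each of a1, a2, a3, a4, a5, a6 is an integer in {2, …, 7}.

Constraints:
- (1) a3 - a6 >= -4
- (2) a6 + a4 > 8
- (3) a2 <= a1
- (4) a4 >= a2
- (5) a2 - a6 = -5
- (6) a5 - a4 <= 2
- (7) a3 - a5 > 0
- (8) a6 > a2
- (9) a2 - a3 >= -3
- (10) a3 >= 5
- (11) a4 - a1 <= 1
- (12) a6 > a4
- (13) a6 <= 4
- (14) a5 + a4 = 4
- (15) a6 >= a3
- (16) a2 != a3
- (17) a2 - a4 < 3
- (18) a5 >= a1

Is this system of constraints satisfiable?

Unsatisfiable

From constraints 10 and 15: a6 ≥ a3 and a3 ≥ 5, so a6 ≥ 5. From constraint 13: a6 ≤ 4. But 4 < 5, so no value of a6 works.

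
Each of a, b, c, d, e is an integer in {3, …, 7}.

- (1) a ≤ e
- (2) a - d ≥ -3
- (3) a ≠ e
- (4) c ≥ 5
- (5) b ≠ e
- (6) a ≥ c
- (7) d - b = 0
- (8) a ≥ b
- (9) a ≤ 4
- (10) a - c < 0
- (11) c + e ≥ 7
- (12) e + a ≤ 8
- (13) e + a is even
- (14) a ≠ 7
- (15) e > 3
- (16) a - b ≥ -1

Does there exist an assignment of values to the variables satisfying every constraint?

Unsatisfiable

From constraint 4: c ≥ 5. From constraints 6 and 9: c ≤ a and a ≤ 4, so c ≤ 4. But 4 < 5, so no value of c works.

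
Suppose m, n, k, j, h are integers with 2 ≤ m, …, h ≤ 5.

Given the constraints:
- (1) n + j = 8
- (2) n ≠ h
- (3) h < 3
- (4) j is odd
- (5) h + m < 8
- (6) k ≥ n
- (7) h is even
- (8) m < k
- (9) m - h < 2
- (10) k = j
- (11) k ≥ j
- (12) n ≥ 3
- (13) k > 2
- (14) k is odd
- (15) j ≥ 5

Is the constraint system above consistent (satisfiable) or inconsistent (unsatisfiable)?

One satisfying assignment is m = 3, n = 3, k = 5, j = 5, h = 2.
For the less obvious constraints — constraint 1: n + j = 8; constraint 5: h + m = 5 — and the others hold by inspection.

Satisfiable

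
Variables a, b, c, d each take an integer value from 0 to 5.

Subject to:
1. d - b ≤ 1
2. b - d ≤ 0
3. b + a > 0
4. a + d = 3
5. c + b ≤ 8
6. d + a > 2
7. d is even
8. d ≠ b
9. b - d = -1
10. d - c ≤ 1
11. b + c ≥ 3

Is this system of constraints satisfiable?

Satisfiable

The assignment a = 1, b = 1, c = 4, d = 2 works:
  constraint 1 holds since d - b = 1.
  constraint 2 holds since b - d = -1.
The rest check out directly.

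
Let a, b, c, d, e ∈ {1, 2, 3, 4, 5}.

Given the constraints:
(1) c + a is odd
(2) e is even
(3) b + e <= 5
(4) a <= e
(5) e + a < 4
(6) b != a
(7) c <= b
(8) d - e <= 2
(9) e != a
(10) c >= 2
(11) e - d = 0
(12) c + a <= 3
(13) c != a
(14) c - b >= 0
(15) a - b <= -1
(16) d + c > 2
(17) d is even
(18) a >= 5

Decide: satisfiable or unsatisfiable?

From constraints 7 and 10: b ≥ c ≥ 2. From constraints 4 and 18: e ≥ a ≥ 5. Hence b + e ≥ 7. But constraint 3 requires b + e ≤ 5, and 5 < 7. Contradiction.

Unsatisfiable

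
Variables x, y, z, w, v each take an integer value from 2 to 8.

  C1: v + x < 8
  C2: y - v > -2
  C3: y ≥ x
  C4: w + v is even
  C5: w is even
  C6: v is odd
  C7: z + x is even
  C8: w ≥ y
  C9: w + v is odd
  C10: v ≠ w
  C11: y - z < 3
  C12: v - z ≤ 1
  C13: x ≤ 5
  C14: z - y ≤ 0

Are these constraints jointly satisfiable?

Constraint 5 makes w even and constraint 6 makes v odd, so w + v must be odd. Constraint 4 says w + v is even — contradiction.

Unsatisfiable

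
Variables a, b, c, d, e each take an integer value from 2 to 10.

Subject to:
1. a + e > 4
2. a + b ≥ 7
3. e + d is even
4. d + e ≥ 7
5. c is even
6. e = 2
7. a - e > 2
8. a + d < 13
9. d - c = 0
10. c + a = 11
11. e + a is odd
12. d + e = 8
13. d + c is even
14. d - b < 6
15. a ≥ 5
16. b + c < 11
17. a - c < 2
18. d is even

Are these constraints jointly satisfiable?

Satisfiable

One satisfying assignment is a = 5, b = 3, c = 6, d = 6, e = 2.
For the less obvious constraints — constraint 1: a + e = 7; constraint 2: a + b = 8 — and the others hold by inspection.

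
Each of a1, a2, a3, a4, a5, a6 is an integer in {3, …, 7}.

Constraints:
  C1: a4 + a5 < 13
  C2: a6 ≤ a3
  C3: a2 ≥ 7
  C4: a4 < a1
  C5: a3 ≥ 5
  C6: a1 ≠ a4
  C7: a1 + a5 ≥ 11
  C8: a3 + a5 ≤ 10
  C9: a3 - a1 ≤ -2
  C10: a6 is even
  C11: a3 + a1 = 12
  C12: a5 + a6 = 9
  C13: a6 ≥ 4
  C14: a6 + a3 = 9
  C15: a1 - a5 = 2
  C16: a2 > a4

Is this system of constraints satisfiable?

Try a1 = 7, a2 = 7, a3 = 5, a4 = 6, a5 = 5, a6 = 4.
Check constraint 1: a4 + a5 = 11; constraint 7: a1 + a5 = 12. The remaining constraints are straightforward to verify.

Satisfiable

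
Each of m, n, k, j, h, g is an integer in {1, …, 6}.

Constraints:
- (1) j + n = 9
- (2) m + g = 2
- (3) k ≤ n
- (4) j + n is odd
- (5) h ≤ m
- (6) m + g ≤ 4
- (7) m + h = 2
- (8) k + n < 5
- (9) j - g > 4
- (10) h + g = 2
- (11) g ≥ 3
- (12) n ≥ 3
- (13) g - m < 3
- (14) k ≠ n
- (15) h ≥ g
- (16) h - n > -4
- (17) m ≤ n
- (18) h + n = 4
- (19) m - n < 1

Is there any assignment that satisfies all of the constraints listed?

From constraints 11 and 15: h ≥ g ≥ 3. From constraint 12: n ≥ 3. Hence h + n ≥ 6. But constraint 18 requires h + n = 4, and 4 < 6. Contradiction.

Unsatisfiable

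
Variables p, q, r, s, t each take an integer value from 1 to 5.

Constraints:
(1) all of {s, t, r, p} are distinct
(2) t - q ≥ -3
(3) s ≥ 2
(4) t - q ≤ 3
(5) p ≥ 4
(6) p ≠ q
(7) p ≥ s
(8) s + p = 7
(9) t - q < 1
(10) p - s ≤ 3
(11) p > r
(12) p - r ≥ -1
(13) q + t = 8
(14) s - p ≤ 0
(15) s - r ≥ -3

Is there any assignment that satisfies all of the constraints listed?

Try p = 5, q = 4, r = 3, s = 2, t = 4.
Check constraint 2: t - q = 0; constraint 4: t - q = 0; constraint 8: s + p = 7. The remaining constraints are straightforward to verify.

Satisfiable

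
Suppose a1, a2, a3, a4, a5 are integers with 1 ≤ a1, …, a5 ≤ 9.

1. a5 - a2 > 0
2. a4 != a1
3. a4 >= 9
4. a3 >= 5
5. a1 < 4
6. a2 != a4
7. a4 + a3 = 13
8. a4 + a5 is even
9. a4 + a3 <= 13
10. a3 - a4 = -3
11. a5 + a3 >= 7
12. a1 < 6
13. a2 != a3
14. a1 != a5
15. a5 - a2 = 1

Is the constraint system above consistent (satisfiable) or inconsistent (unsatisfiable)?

Unsatisfiable

From constraint 3: a4 ≥ 9. From constraint 4: a3 ≥ 5. Hence a4 + a3 ≥ 14. But constraint 7 requires a4 + a3 = 13, and 13 < 14. Contradiction.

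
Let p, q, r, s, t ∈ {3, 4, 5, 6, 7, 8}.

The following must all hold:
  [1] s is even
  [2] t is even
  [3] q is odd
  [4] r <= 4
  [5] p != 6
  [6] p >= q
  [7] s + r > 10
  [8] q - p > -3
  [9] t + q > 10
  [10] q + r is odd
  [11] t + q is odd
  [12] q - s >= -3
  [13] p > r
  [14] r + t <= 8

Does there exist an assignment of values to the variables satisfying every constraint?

Take p = 7, q = 7, r = 4, s = 8, t = 4. Then constraint 7: s + r = 12; constraint 8: q - p = 0, and every other listed constraint is also met.

Satisfiable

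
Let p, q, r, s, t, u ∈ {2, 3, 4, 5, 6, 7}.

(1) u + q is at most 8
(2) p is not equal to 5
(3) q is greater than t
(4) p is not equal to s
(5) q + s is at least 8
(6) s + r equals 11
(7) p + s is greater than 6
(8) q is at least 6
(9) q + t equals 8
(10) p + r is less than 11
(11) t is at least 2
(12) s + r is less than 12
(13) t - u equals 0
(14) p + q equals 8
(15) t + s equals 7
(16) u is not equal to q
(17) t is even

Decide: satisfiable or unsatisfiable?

The assignment p = 2, q = 6, r = 6, s = 5, t = 2, u = 2 works:
  constraint 1 holds since u + q = 8.
  constraint 5 holds since q + s = 11.
  constraint 6 holds since s + r = 11.
The rest check out directly.

Satisfiable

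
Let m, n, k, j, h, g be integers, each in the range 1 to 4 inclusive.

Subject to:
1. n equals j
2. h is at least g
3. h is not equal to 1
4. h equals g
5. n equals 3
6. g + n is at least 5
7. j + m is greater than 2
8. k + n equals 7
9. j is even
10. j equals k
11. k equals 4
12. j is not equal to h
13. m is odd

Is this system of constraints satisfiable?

Unsatisfiable

Constraint 5 fixes n = 3 and constraint 11 fixes k = 4. Constraints 1 and 10 give n = j = k, so n = k. But 3 ≠ 4 — contradiction.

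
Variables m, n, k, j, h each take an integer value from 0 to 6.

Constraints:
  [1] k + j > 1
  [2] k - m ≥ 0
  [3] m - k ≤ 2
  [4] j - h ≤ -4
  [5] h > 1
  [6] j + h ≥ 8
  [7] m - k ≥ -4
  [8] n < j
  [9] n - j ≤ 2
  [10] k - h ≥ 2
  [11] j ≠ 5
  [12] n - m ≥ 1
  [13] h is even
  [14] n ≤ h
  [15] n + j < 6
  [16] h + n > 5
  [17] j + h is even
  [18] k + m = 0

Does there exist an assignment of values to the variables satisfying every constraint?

Unsatisfiable

Constraints 4, 7, 9, 10, and 12 give k − h ≥ 2, h − j ≥ 4, j − n ≥ -2, n − m ≥ 1, m − k ≥ -4.
Adding all 5 inequalities: the left sides telescope to 0, and the right sides sum to 2 + 4 + (-2) + 1 + (-4) = 1. So 0 ≥ 1, which is false.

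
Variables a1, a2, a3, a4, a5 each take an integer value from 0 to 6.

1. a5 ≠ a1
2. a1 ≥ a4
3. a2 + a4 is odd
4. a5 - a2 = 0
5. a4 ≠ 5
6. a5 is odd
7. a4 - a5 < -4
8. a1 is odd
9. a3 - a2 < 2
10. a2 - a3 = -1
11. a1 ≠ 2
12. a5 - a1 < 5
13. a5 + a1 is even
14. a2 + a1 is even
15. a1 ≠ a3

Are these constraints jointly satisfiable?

Satisfiable

The assignment a1 = 1, a2 = 5, a3 = 6, a4 = 0, a5 = 5 works:
  constraint 4 holds since a5 - a2 = 0.
  constraint 7 holds since a4 - a5 = -5.
The rest check out directly.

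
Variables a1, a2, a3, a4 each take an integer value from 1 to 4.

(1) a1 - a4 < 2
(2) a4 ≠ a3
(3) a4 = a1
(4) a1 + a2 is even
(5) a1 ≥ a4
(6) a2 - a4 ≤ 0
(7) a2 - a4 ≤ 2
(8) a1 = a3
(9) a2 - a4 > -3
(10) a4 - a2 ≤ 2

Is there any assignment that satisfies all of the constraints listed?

Unsatisfiable

From constraints 3 and 8, a4 = a1 = a3, so a4 = a3. But constraint 2 says a4 ≠ a3. Contradiction.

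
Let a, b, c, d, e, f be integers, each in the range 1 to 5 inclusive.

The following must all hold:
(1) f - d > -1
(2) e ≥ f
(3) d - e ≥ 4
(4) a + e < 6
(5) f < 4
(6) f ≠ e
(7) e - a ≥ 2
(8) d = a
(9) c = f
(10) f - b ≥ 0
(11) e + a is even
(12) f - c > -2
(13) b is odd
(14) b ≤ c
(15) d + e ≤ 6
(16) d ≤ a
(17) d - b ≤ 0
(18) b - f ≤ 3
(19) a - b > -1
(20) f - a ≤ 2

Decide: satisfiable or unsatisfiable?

Unsatisfiable

Constraints 3, 7, 17, 18, and 20 give e − a ≥ 2, a − f ≥ -2, f − b ≥ -3, b − d ≥ 0, d − e ≥ 4.
Adding all 5 inequalities: the left sides telescope to 0, and the right sides sum to 2 + (-2) + (-3) + 0 + 4 = 1. So 0 ≥ 1, which is false.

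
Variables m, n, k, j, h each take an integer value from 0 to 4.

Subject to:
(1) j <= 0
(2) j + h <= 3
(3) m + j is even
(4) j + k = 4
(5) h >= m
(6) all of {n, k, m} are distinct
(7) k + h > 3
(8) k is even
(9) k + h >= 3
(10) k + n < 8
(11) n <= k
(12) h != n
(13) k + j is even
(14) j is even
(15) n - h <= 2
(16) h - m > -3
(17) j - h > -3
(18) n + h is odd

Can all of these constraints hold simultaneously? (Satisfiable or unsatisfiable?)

Satisfiable

One satisfying assignment is m = 0, n = 1, k = 4, j = 0, h = 0.
For the less obvious constraints — constraint 2: j + h = 0; constraint 4: j + k = 4; constraint 7: k + h = 4 — and the others hold by inspection.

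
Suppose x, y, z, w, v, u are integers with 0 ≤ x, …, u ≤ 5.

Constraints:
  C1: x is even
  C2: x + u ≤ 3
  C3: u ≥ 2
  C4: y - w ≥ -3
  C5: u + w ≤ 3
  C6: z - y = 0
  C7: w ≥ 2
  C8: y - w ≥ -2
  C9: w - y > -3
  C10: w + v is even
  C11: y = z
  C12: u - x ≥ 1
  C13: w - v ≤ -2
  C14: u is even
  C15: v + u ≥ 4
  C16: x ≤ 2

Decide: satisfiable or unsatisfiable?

From constraint 3: u ≥ 2. From constraint 7: w ≥ 2. Hence u + w ≥ 4. But constraint 5 requires u + w ≤ 3, and 3 < 4. Contradiction.

Unsatisfiable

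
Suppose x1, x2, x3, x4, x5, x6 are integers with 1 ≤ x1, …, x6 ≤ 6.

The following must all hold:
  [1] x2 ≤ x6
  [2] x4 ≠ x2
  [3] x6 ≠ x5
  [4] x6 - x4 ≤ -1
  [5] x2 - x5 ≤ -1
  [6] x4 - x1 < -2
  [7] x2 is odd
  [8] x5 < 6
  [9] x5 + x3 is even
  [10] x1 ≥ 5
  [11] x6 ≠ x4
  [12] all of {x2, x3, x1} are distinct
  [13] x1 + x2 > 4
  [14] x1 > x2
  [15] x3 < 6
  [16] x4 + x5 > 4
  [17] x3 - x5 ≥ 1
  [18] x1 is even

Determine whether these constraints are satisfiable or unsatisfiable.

Setting (x1, x2, x3, x4, x5, x6) = (6, 1, 4, 3, 2, 1) satisfies everything: constraint 4: x6 - x4 = -2; constraint 5: x2 - x5 = -1; constraint 6: x4 - x1 = -3, and the others follow.

Satisfiable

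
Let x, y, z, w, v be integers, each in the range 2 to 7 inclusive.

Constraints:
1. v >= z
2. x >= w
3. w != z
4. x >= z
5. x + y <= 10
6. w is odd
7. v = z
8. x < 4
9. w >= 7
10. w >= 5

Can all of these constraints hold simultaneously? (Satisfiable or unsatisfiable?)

From constraints 2 and 9: x ≥ w and w ≥ 7, so x ≥ 7. From constraint 8: x ≤ 3. But 3 < 7, so no value of x works.

Unsatisfiable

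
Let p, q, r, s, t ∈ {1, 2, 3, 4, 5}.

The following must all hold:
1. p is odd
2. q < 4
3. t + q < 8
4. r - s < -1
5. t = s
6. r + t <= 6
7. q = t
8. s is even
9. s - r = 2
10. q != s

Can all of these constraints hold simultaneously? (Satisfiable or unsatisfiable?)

From constraints 5 and 7, q = t = s, so q = s. But constraint 10 says q ≠ s. Contradiction.

Unsatisfiable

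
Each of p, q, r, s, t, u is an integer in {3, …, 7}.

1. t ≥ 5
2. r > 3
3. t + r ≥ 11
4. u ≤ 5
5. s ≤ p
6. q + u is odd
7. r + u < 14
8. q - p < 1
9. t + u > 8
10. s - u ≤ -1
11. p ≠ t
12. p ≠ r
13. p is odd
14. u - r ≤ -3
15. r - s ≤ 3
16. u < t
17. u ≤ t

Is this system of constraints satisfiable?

Constraints 10, 14, and 15 give r − u ≥ 3, u − s ≥ 1, s − r ≥ -3.
Adding all 3 inequalities: the left sides telescope to 0, and the right sides sum to 3 + 1 + (-3) = 1. So 0 ≥ 1, which is false.

Unsatisfiable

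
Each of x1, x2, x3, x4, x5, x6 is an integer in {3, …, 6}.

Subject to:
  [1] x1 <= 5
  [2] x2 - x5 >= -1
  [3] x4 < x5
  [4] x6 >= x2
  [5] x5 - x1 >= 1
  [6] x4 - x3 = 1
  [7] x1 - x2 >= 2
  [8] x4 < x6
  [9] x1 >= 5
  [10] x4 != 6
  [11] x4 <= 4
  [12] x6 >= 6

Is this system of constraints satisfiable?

Constraints 2, 5, and 7 give x1 − x2 ≥ 2, x2 − x5 ≥ -1, x5 − x1 ≥ 1.
Adding all 3 inequalities: the left sides telescope to 0, and the right sides sum to 2 + (-1) + 1 = 2. So 0 ≥ 2, which is false.

Unsatisfiable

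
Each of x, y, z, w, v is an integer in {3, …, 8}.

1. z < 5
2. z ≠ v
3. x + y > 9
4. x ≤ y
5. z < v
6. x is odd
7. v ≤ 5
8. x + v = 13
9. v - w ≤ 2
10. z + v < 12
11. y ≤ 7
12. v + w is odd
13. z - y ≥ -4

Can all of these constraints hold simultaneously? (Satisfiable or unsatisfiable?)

Unsatisfiable

From constraints 4 and 11: x ≤ y ≤ 7. From constraint 7: v ≤ 5. Hence x + v ≤ 12. But constraint 8 requires x + v = 13, and 13 > 12. Contradiction.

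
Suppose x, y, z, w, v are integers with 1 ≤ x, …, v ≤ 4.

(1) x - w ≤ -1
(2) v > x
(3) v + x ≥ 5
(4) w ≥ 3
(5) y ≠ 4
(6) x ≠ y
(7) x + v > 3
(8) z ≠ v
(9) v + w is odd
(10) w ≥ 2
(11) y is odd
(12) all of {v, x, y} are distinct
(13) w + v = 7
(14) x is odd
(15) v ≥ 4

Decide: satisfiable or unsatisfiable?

Satisfiable

Setting (x, y, z, w, v) = (1, 3, 1, 3, 4) satisfies everything: constraint 1: x - w = -2; constraint 3: v + x = 5, and the others follow.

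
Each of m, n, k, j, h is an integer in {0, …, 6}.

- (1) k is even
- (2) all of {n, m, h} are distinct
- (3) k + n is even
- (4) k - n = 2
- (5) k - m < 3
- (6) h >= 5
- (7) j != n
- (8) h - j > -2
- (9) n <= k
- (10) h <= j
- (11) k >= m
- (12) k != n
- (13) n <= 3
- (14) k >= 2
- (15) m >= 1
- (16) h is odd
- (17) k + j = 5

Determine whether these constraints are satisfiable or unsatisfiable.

From constraints 11 and 15: k ≥ m ≥ 1. From constraints 6 and 10: j ≥ h ≥ 5. Hence k + j ≥ 6. But constraint 17 requires k + j = 5, and 5 < 6. Contradiction.

Unsatisfiable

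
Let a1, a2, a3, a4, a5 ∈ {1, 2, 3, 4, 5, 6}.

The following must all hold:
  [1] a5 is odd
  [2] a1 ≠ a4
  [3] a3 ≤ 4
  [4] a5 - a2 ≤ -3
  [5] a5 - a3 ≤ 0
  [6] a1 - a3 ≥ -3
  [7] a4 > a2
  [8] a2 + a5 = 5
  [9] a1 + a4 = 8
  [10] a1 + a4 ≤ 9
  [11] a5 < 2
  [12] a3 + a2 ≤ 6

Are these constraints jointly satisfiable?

Try a1 = 2, a2 = 4, a3 = 2, a4 = 6, a5 = 1.
Check constraint 4: a5 - a2 = -3; constraint 5: a5 - a3 = -1; constraint 6: a1 - a3 = 0. The remaining constraints are straightforward to verify.

Satisfiable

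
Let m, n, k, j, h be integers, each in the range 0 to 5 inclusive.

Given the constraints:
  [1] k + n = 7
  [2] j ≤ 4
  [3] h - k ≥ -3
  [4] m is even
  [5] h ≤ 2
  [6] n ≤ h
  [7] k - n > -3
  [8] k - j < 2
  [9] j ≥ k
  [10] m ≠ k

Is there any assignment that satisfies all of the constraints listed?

From constraints 2 and 9: k ≤ j ≤ 4. From constraints 5 and 6: n ≤ h ≤ 2. Hence k + n ≤ 6. But constraint 1 requires k + n = 7, and 7 > 6. Contradiction.

Unsatisfiable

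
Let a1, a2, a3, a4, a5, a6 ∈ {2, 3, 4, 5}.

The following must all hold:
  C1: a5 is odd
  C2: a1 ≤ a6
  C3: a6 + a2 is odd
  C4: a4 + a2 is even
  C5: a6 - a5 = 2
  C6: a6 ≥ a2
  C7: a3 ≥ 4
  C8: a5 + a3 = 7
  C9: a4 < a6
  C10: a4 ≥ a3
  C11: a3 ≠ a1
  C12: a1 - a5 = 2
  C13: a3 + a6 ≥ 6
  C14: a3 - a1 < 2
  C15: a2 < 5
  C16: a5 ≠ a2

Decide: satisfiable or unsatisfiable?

Satisfiable

Setting (a1, a2, a3, a4, a5, a6) = (5, 4, 4, 4, 3, 5) satisfies everything: constraint 5: a6 - a5 = 2; constraint 8: a5 + a3 = 7; constraint 12: a1 - a5 = 2, and the others follow.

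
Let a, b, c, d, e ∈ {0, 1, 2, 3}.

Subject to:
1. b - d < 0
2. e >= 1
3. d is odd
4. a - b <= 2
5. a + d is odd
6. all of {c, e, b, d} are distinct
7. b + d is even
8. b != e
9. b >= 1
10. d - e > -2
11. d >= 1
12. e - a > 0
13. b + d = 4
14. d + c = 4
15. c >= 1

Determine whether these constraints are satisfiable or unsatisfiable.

Unsatisfiable

Constraints 2, 9, 11, and 15 confine each of c, e, b, d to the 3 values {1, …, 3} (the domain already gives each ≤ 3).
Constraint 6 requires all 4 of them to be distinct, but only 3 values are available — impossible by the pigeonhole principle.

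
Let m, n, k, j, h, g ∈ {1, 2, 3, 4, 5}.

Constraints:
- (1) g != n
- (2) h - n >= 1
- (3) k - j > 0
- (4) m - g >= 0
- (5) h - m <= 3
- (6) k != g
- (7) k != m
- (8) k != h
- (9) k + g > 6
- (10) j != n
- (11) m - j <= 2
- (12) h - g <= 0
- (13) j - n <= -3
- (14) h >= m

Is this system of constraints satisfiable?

Constraints 2, 4, 11, 12, and 13 give h − n ≥ 1, n − j ≥ 3, j − m ≥ -2, m − g ≥ 0, g − h ≥ 0.
Adding all 5 inequalities: the left sides telescope to 0, and the right sides sum to 1 + 3 + (-2) + 0 + 0 = 2. So 0 ≥ 2, which is false.

Unsatisfiable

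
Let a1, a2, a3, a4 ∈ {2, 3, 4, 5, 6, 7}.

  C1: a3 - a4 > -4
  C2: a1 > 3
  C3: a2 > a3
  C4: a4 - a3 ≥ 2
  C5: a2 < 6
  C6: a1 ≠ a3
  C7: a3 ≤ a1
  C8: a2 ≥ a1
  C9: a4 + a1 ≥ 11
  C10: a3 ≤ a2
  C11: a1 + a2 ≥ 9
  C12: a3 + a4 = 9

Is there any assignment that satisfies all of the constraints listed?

Try a1 = 5, a2 = 5, a3 = 3, a4 = 6.
Check constraint 1: a3 - a4 = -3; constraint 4: a4 - a3 = 3; constraint 9: a4 + a1 = 11. The remaining constraints are straightforward to verify.

Satisfiable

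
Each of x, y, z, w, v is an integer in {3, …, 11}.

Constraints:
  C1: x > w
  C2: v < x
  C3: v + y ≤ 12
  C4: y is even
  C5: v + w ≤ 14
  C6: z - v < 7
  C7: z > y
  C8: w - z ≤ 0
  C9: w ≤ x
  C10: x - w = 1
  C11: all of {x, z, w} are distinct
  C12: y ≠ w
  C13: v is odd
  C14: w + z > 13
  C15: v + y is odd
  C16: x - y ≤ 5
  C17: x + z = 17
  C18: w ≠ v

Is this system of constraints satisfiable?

The assignment x = 8, y = 4, z = 9, w = 7, v = 5 works:
  constraint 3 holds since v + y = 9.
  constraint 5 holds since v + w = 12.
The rest check out directly.

Satisfiable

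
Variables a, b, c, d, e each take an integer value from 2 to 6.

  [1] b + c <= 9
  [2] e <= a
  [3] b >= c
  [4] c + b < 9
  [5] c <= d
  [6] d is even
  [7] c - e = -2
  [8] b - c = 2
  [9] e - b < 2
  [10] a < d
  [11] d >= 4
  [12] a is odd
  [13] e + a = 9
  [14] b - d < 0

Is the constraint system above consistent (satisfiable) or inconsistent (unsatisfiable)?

Satisfiable

One satisfying assignment is a = 5, b = 4, c = 2, d = 6, e = 4.
For the less obvious constraints — constraint 1: b + c = 6; constraint 4: c + b = 6; constraint 7: c - e = -2 — and the others hold by inspection.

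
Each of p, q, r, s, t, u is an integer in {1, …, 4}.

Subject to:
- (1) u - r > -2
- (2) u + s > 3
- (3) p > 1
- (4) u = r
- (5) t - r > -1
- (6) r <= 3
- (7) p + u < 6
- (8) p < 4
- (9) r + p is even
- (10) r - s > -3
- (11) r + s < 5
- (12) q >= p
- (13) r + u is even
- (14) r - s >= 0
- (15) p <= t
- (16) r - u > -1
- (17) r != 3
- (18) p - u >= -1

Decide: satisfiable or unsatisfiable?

Satisfiable

Setting (p, q, r, s, t, u) = (2, 4, 2, 2, 3, 2) satisfies everything: constraint 1: u - r = 0; constraint 2: u + s = 4; constraint 5: t - r = 1, and the others follow.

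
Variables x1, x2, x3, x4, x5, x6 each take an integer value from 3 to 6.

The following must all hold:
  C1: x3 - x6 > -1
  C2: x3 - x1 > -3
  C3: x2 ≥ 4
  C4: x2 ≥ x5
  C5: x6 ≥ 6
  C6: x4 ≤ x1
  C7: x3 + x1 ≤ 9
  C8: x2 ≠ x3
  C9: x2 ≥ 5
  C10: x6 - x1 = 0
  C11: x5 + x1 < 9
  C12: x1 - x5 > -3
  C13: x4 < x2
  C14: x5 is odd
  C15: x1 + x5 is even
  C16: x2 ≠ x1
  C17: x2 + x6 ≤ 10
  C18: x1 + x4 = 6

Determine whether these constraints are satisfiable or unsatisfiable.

From constraint 9: x2 ≥ 5. From constraint 5: x6 ≥ 6. Hence x2 + x6 ≥ 11. But constraint 17 requires x2 + x6 ≤ 10, and 10 < 11. Contradiction.

Unsatisfiable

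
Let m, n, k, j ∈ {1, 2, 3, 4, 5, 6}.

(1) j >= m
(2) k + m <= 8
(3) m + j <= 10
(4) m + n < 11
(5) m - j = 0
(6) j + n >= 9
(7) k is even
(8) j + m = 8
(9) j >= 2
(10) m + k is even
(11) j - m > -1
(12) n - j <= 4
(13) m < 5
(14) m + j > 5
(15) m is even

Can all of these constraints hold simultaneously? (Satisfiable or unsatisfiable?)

Satisfiable

One satisfying assignment is m = 4, n = 6, k = 2, j = 4.
For the less obvious constraints — constraint 2: k + m = 6; constraint 3: m + j = 8 — and the others hold by inspection.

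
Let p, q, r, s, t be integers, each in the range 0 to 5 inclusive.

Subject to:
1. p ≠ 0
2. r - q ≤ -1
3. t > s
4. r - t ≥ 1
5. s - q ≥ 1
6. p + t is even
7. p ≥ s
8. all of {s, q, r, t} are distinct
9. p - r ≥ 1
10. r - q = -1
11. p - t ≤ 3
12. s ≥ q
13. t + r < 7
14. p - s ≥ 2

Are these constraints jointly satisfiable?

Unsatisfiable

Constraints 2, 4, 5, 11, and 14 give s − q ≥ 1, q − r ≥ 1, r − t ≥ 1, t − p ≥ -3, p − s ≥ 2.
Adding all 5 inequalities: the left sides telescope to 0, and the right sides sum to 1 + 1 + 1 + (-3) + 2 = 2. So 0 ≥ 2, which is false.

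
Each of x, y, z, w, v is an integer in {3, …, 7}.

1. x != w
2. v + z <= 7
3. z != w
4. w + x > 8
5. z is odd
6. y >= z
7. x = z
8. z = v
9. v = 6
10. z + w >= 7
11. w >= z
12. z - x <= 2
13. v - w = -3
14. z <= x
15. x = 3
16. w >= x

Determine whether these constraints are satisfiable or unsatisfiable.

Unsatisfiable

Constraint 15 fixes x = 3 and constraint 9 fixes v = 6. Constraints 7 and 8 give x = z = v, so x = v. But 3 ≠ 6 — contradiction.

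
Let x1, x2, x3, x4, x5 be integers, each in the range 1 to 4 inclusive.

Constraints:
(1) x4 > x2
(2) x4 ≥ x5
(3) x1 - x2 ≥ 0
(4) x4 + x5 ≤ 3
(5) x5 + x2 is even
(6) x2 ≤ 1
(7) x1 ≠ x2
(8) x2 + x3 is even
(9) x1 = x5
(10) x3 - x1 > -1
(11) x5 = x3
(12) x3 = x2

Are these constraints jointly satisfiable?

From constraints 9, 11, and 12, x1 = x5 = x3 = x2, so x1 = x2. But constraint 7 says x1 ≠ x2. Contradiction.

Unsatisfiable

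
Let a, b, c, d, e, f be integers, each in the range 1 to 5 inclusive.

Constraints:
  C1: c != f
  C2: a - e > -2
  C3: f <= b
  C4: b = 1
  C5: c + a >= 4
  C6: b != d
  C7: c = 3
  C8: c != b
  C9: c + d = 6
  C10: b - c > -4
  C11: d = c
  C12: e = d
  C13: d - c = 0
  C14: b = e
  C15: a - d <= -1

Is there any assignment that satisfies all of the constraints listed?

Unsatisfiable

Constraint 4 fixes b = 1 and constraint 7 fixes c = 3. Constraints 11, 12, and 14 give b = e = d = c, so b = c. But 1 ≠ 3 — contradiction.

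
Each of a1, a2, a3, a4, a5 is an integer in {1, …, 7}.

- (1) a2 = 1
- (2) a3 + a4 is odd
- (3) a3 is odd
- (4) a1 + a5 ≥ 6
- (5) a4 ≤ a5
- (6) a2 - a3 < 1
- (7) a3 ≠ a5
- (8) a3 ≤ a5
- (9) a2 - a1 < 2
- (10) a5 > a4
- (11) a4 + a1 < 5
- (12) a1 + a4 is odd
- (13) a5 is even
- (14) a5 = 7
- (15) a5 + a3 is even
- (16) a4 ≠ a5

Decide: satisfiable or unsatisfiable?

Constraint 13 makes a5 even and constraint 3 makes a3 odd, so a5 + a3 must be odd. Constraint 15 says a5 + a3 is even — contradiction.

Unsatisfiable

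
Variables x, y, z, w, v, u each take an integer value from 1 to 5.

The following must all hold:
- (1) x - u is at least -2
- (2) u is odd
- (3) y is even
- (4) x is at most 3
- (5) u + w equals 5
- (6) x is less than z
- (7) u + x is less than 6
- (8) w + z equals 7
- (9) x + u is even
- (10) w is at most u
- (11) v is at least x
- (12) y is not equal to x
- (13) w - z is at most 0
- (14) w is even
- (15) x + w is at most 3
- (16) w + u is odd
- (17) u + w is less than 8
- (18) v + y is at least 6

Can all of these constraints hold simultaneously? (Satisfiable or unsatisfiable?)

Satisfiable

Try x = 1, y = 4, z = 5, w = 2, v = 2, u = 3.
Check constraint 1: x - u = -2; constraint 5: u + w = 5; constraint 7: u + x = 4. The remaining constraints are straightforward to verify.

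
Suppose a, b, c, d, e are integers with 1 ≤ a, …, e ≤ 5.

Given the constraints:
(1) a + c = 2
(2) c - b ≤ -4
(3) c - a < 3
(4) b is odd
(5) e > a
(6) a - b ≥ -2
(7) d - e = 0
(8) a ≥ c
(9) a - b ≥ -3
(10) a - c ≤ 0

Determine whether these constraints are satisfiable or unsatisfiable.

Unsatisfiable

Constraints 2, 9, and 10 give c − a ≥ 0, a − b ≥ -3, b − c ≥ 4.
Adding all 3 inequalities: the left sides telescope to 0, and the right sides sum to 0 + (-3) + 4 = 1. So 0 ≥ 1, which is false.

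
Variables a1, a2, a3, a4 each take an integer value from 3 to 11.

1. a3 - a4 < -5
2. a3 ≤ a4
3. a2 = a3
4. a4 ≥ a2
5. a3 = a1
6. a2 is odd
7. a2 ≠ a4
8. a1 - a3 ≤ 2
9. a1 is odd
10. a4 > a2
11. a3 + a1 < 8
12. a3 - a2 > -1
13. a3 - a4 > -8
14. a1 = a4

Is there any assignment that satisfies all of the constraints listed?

Unsatisfiable

From constraints 3, 5, and 14, a2 = a3 = a1 = a4, so a2 = a4. But constraint 7 says a2 ≠ a4. Contradiction.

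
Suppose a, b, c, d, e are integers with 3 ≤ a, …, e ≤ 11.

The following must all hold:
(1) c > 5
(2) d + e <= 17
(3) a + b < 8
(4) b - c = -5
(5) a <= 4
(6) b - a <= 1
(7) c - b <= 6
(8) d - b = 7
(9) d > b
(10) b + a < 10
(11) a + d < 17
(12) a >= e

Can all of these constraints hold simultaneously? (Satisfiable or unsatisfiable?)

Satisfiable

Take a = 3, b = 4, c = 9, d = 11, e = 3. Then constraint 2: d + e = 14; constraint 3: a + b = 7; constraint 4: b - c = -5, and every other listed constraint is also met.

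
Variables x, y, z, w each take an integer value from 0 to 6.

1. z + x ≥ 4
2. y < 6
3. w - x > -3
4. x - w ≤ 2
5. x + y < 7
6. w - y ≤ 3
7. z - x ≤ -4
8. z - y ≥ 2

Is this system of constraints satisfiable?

Unsatisfiable

Constraints 4, 6, 7, and 8 give z − y ≥ 2, y − w ≥ -3, w − x ≥ -2, x − z ≥ 4.
Adding all 4 inequalities: the left sides telescope to 0, and the right sides sum to 2 + (-3) + (-2) + 4 = 1. So 0 ≥ 1, which is false.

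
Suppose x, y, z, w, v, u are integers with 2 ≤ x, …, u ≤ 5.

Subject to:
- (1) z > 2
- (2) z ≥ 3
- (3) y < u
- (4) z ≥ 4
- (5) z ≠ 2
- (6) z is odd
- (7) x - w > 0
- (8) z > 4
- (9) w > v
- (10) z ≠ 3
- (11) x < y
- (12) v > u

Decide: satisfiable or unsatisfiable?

Constraints 3, 7, 9, 11, and 12 give v < w, w < x, x < y, y < u, u < v. Chaining: v < w < x < y < u < v, which forces v < v — impossible.

Unsatisfiable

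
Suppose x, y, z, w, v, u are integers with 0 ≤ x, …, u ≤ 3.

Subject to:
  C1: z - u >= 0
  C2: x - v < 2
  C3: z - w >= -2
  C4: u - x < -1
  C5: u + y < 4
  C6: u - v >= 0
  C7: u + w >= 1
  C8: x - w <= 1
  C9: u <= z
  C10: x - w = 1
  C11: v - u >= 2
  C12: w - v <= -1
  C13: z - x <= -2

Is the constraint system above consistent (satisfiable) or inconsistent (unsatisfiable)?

Constraints 1, 6, 8, 12, and 13 give u − v ≥ 0, v − w ≥ 1, w − x ≥ -1, x − z ≥ 2, z − u ≥ 0.
Adding all 5 inequalities: the left sides telescope to 0, and the right sides sum to 0 + 1 + (-1) + 2 + 0 = 2. So 0 ≥ 2, which is false.

Unsatisfiable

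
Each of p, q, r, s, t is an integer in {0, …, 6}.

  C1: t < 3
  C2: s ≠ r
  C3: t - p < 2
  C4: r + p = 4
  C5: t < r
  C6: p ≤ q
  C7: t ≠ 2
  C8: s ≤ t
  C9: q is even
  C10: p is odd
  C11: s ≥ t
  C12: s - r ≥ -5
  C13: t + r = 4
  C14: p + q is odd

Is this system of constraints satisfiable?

The assignment p = 1, q = 2, r = 3, s = 1, t = 1 works:
  constraint 3 holds since t - p = 0.
  constraint 4 holds since r + p = 4.
The rest check out directly.

Satisfiable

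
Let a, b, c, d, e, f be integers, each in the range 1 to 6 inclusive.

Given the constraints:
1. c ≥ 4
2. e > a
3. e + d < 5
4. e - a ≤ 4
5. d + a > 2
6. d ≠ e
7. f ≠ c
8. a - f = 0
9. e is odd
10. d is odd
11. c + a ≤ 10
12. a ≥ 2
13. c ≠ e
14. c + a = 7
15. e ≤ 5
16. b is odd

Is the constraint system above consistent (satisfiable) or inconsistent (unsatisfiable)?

Satisfiable

The assignment a = 2, b = 1, c = 5, d = 1, e = 3, f = 2 works:
  constraint 3 holds since e + d = 4.
  constraint 4 holds since e - a = 1.
  constraint 5 holds since d + a = 3.
The rest check out directly.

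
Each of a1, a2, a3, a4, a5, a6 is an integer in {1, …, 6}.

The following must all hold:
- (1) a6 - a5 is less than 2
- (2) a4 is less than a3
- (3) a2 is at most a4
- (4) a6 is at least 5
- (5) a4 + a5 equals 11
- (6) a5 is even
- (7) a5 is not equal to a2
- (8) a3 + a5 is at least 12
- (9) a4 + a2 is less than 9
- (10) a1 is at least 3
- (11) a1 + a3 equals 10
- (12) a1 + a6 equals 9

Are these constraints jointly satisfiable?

Satisfiable

Try a1 = 4, a2 = 3, a3 = 6, a4 = 5, a5 = 6, a6 = 5.
Check constraint 1: a6 - a5 = -1; constraint 5: a4 + a5 = 11; constraint 8: a3 + a5 = 12. The remaining constraints are straightforward to verify.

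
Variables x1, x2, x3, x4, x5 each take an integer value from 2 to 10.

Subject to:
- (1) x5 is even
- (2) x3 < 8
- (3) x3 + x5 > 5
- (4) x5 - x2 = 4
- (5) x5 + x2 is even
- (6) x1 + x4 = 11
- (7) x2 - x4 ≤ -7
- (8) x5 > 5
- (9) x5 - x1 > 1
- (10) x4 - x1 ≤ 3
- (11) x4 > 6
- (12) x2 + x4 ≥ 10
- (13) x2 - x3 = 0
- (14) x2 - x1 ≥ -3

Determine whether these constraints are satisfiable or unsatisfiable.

Constraints 7, 10, and 14 give x4 − x2 ≥ 7, x2 − x1 ≥ -3, x1 − x4 ≥ -3.
Adding all 3 inequalities: the left sides telescope to 0, and the right sides sum to 7 + (-3) + (-3) = 1. So 0 ≥ 1, which is false.

Unsatisfiable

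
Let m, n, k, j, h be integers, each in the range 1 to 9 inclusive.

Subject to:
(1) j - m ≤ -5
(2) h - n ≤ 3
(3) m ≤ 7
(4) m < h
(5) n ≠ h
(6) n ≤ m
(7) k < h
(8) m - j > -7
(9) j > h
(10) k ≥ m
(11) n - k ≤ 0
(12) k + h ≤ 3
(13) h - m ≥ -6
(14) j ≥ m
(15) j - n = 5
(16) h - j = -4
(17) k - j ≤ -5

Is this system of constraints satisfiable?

Unsatisfiable

Constraints 1, 2, 11, 13, and 17 give j − k ≥ 5, k − n ≥ 0, n − h ≥ -3, h − m ≥ -6, m − j ≥ 5.
Adding all 5 inequalities: the left sides telescope to 0, and the right sides sum to 5 + 0 + (-3) + (-6) + 5 = 1. So 0 ≥ 1, which is false.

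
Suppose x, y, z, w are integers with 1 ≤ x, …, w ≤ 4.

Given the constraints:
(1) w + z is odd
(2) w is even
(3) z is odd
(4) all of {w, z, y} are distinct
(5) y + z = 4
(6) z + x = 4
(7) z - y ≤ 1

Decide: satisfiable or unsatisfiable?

Satisfiable

One satisfying assignment is x = 3, y = 3, z = 1, w = 4.
For the less obvious constraints — constraint 5: y + z = 4; constraint 6: z + x = 4 — and the others hold by inspection.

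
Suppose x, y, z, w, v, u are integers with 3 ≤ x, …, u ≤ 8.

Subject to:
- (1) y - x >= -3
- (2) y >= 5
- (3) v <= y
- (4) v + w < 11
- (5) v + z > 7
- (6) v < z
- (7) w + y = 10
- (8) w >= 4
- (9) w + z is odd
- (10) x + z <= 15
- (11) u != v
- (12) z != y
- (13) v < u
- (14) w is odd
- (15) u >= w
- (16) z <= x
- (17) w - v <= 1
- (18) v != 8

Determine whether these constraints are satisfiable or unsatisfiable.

One satisfying assignment is x = 8, y = 5, z = 6, w = 5, v = 4, u = 6.
For the less obvious constraints — constraint 1: y - x = -3; constraint 4: v + w = 9 — and the others hold by inspection.

Satisfiable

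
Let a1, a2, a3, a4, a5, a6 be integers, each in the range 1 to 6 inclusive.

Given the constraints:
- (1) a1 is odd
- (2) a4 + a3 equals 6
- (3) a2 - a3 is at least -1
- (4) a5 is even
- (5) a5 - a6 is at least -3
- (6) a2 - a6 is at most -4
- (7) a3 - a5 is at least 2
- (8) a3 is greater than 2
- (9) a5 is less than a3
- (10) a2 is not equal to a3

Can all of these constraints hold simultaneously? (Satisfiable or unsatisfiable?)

Unsatisfiable

Constraints 3, 5, 6, and 7 give a3 − a5 ≥ 2, a5 − a6 ≥ -3, a6 − a2 ≥ 4, a2 − a3 ≥ -1.
Adding all 4 inequalities: the left sides telescope to 0, and the right sides sum to 2 + (-3) + 4 + (-1) = 2. So 0 ≥ 2, which is false.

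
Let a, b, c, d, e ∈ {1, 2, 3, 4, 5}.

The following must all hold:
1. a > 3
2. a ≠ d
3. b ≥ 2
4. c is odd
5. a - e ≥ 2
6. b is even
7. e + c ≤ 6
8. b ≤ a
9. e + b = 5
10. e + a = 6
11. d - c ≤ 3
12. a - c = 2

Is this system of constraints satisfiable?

One satisfying assignment is a = 5, b = 4, c = 3, d = 3, e = 1.
For the less obvious constraints — constraint 5: a - e = 4; constraint 7: e + c = 4; constraint 9: e + b = 5 — and the others hold by inspection.

Satisfiable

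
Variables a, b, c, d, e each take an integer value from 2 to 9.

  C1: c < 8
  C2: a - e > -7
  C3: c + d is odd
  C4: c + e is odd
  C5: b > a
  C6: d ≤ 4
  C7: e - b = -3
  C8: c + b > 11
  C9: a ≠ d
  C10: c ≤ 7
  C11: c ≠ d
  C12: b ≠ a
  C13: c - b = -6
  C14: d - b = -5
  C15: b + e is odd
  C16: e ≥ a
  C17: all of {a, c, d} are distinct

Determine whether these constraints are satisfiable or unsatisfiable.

Satisfiable

One satisfying assignment is a = 2, b = 9, c = 3, d = 4, e = 6.
For the less obvious constraints — constraint 2: a - e = -4; constraint 7: e - b = -3; constraint 8: c + b = 12 — and the others hold by inspection.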